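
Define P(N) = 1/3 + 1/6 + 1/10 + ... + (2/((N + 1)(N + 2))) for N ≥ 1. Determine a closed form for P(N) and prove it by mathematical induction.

P(N) = N/(N + 2)

We claim P(N) = N/(N + 2) for all N ≥ 1.
When N = 1: P(1) = 1/3, and the closed form gives 1/3. They agree.
Inductive step: assume the claim holds for N = r, so P(r) = r/(r + 2).
Then P(r+1) = P(r) + (2/((r + 2)(r + 3))) = (r/(r + 2)) + (2/((r + 2)(r + 3))).
Simplifying, P(r+1) = (r + 1)/(r + 3) = (r+1)/((r+1) + 2),
which is the closed form with N = r+1.
This completes the induction.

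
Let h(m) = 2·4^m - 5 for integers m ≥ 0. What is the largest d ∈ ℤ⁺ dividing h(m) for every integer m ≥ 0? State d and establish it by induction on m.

d = 3

Computing the first values: h(0) = -3 and h(1) = 3; gcd(-3, 3) = 3, so d ≤ 3.
We prove 3 | 2·4^m - 5 for all m ≥ 0 by induction on m.
Base case (m = 0): h(0) = -3 = 3·(-1), so 3 | h(0).
For the inductive step, assume it holds for an arbitrary j ≥ 0, i.e. 3 | h(j). Then
h(j+1) = 2·4^(j+1) - 5 = 4·(2·4^j - 5) + 15 = 4·h(j) + 15. The first term is divisible by 3 by the inductive hypothesis, and 15 is divisible by 3. Hence 3 | h(j+1).
By the principle of mathematical induction, the result holds for all m ≥ 0.
Therefore the largest such d is 3.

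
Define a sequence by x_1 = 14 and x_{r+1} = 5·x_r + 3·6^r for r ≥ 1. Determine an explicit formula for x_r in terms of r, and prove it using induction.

x_r = -4·5^(r - 1) + 3·6^r

Computing the first terms: x_1 = 14, x_2 = 88, x_3 = 548. This suggests x_r = -4·5^(r - 1) + 3·6^r.
Base step (r = 1): the formula gives 14 = 14 = x_1.
Inductive step: assume the claim holds for r = p, so x_p = -4·5^(p - 1) + 3·6^p.
Then x_{p+1} = 5·x_p + 3·6^p = 5·(-4·5^(p - 1) + 3·6^p) + 3·6^p = -4·5^p + 3·6^(p + 1) = -4·5^((p+1) - 1) + 3·6^(p+1),
which is the claimed formula at r = p+1.
By induction, the statement is established for all r ≥ 1.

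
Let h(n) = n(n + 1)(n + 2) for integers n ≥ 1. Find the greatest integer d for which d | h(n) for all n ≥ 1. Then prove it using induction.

Computing the first values: h(1) = 6 and h(2) = 24; gcd(6, 24) = 6, so d ≤ 6.
We prove 6 | n(n + 1)(n + 2) for all n ≥ 1 by induction on n.
Base step (n = 1): h(1) = 6 = 6·(1), so 6 | h(1).
Inductive step: assume the claim holds for n = k, i.e. 6 | h(k). Then
h(k+1) − h(k) = (k+1)·(k+2)·(k+3) − k·(k+1)·(k+2) = (k+1)·(k+2)·[(k+3) − k] = 3·(k+1)·(k+2). The product of 2 consecutive integers is divisible by (2)! = 2, so h(k+1) − h(k) is divisible by 3·2 = 6. By the inductive hypothesis 6 | h(k), hence 6 | h(k+1).
Hence, by induction on n, the claim holds for every n ≥ 1.
Therefore the largest such d is 6.

d = 6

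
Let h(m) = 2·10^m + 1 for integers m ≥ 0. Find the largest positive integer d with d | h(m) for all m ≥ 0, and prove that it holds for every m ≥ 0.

d = 3

Computing the first values: h(0) = 3 and h(1) = 21; gcd(3, 21) = 3, so d ≤ 3.
We prove 3 | 2·10^m + 1 for all m ≥ 0 by induction on m.
Base case (m = 0): h(0) = 3 = 3·(1), so 3 | h(0).
Inductive step: assume the claim holds for m = i, i.e. 3 | h(i). Then
h(i+1) = 2·10^(i+1) + 1 = 10·(2·10^i + 1) - 9 = 10·h(i) - 9. The first term is divisible by 3 by the inductive hypothesis, and -9 is divisible by 3. Hence 3 | h(i+1).
This completes the induction.
Therefore the largest such d is 3.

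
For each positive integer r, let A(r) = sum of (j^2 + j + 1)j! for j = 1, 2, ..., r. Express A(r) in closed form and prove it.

A(r) = (r + 1)(r + 1)! - 1

We claim A(r) = (r + 1)(r + 1)! - 1 for all r ≥ 1.
When r = 1: A(1) = 3, and the closed form gives 3. They agree.
Suppose the result is true for r = j, so A(j) = (j + 1)(j + 1)! - 1.
Then A(j+1) = A(j) + ((j^2 + 3j + 3)(j + 1)!) = ((j + 1)(j + 1)! - 1) + ((j^2 + 3j + 3)(j + 1)!).
Simplifying, A(j+1) = ((j+1) + 1)((j+1) + 1)! - 1,
which is the closed form with r = j+1.
Hence, by induction on r, the claim holds for every r ≥ 1.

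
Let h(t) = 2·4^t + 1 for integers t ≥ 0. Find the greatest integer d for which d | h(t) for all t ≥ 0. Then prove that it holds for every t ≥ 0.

d = 3

Computing the first values: h(0) = 3 and h(1) = 9; gcd(3, 9) = 3, so d ≤ 3.
We prove 3 | 2·4^t + 1 for all t ≥ 0 by induction on t.
When t = 0: h(0) = 3 = 3·(1), so 3 | h(0).
For the inductive step, assume it holds for an arbitrary j ≥ 0, i.e. 3 | h(j). Then
h(j+1) = 2·4^(j+1) + 1 = 4·(2·4^j + 1) - 3 = 4·h(j) - 3. The first term is divisible by 3 by the inductive hypothesis, and -3 is divisible by 3. Hence 3 | h(j+1).
This completes the induction.
Therefore the largest such d is 3.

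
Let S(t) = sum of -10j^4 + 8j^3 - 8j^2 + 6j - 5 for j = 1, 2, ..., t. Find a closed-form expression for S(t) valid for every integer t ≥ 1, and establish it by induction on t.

We claim S(t) = -t(2t^4 + 3t^3 + 2t^2 - t + 3) for all t ≥ 1.
When t = 1: S(1) = -9, and the closed form gives -9. They agree.
Inductive step: assume the claim holds for t = j, so S(j) = j(-2j^4 - 3j^3 - 2j^2 + j - 3).
Then S(j+1) = S(j) + (-10j^4 - 32j^3 - 44j^2 - 26j - 9) = (j(-2j^4 - 3j^3 - 2j^2 + j - 3)) + (-10j^4 - 32j^3 - 44j^2 - 26j - 9).
Simplifying, S(j+1) = -(j + 1)(2j^4 + 11j^3 + 23j^2 + 20j + 9) = -(j+1)(2(j+1)^4 + 3(j+1)^3 + 2(j+1)^2 - (j+1) + 3),
which is the closed form with t = j+1.
This completes the induction.

S(t) = -t(2t^4 + 3t^3 + 2t^2 - t + 3)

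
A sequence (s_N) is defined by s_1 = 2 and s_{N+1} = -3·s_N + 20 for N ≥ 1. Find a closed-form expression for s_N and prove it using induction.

s_N = (-3)^N + 5

Computing the first terms: s_1 = 2, s_2 = 14, s_3 = -22. This suggests s_N = (-3)^N + 5.
Base case (N = 1): the formula gives 2 = 2 = s_1.
Suppose the result is true for N = j, so s_j = (-3)^j + 5.
Then s_{j+1} = -3·s_j + 20 = -3·((-3)^j + 5) + 20 = (-3)^(j + 1) + 5,
which is the claimed formula at N = j+1.
This completes the induction.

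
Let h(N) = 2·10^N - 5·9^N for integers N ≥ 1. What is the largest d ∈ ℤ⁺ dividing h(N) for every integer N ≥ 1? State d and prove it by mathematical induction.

Computing the first values: h(1) = -25 and h(2) = -205; gcd(-25, -205) = 5, so d ≤ 5.
We prove 5 | 2·10^N - 5·9^N for all N ≥ 1 by induction on N.
When N = 1: h(1) = -25 = 5·(-5), so 5 | h(1).
Inductive step: assume the claim holds for N = m, i.e. 5 | h(m). Then
h(m+1) − 10·h(m) = (2·10^(m+1) - 5·9^(m+1)) − 10·(2·10^m - 5·9^m) = (-5)·9^m·(9 − 10) = (5)·9^m. Since 5 | h(m) by the inductive hypothesis, 5 | 10·h(m); and 5 | 5 since 5 = 5·1. Therefore 5 | h(m+1).
Hence, by induction on N, the claim holds for every N ≥ 1.
Therefore the largest such d is 5.

d = 5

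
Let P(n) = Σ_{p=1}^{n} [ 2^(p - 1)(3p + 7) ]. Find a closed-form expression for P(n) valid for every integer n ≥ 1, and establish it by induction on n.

P(n) = 2^n(3n + 4) - 4

We claim P(n) = 2^n(3n + 4) - 4 for all n ≥ 1.
For the base case n = 1: P(1) = 10, and the closed form gives 10. They agree.
For the inductive step, assume it holds for an arbitrary p ≥ 1, so P(p) = 2^p(3p + 4) - 4.
Then P(p+1) = P(p) + (2^p(3p + 10)) = (2^p(3p + 4) - 4) + (2^p(3p + 10)).
Simplifying, P(p+1) = 6·2^p·p + 14·2^p - 4 = 2^(p+1)(3(p+1) + 4) - 4,
which is the closed form with n = p+1.
Hence, by induction on n, the claim holds for every n ≥ 1.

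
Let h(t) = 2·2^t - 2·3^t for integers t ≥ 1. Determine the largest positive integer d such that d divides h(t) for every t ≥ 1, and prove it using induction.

d = 2

Computing the first values: h(1) = -2 and h(2) = -10; gcd(-2, -10) = 2, so d ≤ 2.
We prove 2 | 2·2^t - 2·3^t for all t ≥ 1 by induction on t.
Base case (t = 1): h(1) = -2 = 2·(-1), so 2 | h(1).
Inductive step: assume the claim holds for t = m, i.e. 2 | h(m). Then
h(m+1) − 3·h(m) = (2·2^(m+1) - 2·3^(m+1)) − 3·(2·2^m - 2·3^m) = (2)·2^m·(2 − 3) = (-2)·2^m. Since 2 | h(m) by the inductive hypothesis, 2 | 3·h(m); and 2 | -2 since -2 = 2·-1. Therefore 2 | h(m+1).
By the principle of mathematical induction, the result holds for all t ≥ 1.
Therefore the largest such d is 2.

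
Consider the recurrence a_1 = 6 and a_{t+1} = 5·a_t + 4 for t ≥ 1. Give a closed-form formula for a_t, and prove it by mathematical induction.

a_t = 7·5^(t - 1) - 1

Computing the first terms: a_1 = 6, a_2 = 34, a_3 = 174. This suggests a_t = 7·5^(t - 1) - 1.
Base case (t = 1): the formula gives 6 = 6 = a_1.
Inductive step: suppose the statement holds for some k ≥ 1, so a_k = 7·5^(k - 1) - 1.
Then a_{k+1} = 5·a_k + 4 = 5·(7·5^(k - 1) - 1) + 4 = 7·5^k - 1 = 7·5^((k+1) - 1) - 1,
which is the claimed formula at t = k+1.
By induction, the statement is established for all t ≥ 1.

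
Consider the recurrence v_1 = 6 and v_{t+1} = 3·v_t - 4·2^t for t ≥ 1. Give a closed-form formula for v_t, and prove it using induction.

Computing the first terms: v_1 = 6, v_2 = 10, v_3 = 14. This suggests v_t = 2^(t + 2) - 2·3^(t - 1).
Base step (t = 1): the formula gives 6 = 6 = v_1.
Inductive step: assume the claim holds for t = k, so v_k = 2^(k + 2) - 2·3^(k - 1).
Then v_{k+1} = 3·v_k - 4·2^k = 3·(2^(k + 2) - 2·3^(k - 1)) - 4·2^k = 2^(k + 3) - 2·3^k = 2^((k+1) + 2) - 2·3^((k+1) - 1),
which is the claimed formula at t = k+1.
Hence, by induction on t, the claim holds for every t ≥ 1.

v_t = 2^(t + 2) - 2·3^(t - 1)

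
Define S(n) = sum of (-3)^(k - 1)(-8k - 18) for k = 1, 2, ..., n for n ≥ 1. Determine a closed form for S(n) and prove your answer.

S(n) = (-3)^n(2n + 5) - 5

We claim S(n) = (-3)^n(2n + 5) - 5 for all n ≥ 1.
Base case (n = 1): S(1) = -26, and the closed form gives -26. They agree.
Inductive step: assume the claim holds for n = k, so S(k) = (-3)^k(2k + 5) - 5.
Then S(k+1) = S(k) + ((-3)^k(-8k - 26)) = ((-3)^k(2k + 5) - 5) + ((-3)^k(-8k - 26)).
Simplifying, S(k+1) = -6(-3)^k·k - 21(-3)^k - 5 = (-3)^(k+1)(2(k+1) + 5) - 5,
which is the closed form with n = k+1.
Hence, by induction on n, the claim holds for every n ≥ 1.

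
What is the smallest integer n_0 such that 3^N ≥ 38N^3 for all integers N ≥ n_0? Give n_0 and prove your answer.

n_0 = 10

At N = 9: 19683 < 27702, so the inequality fails and n_0 ≥ 10. We prove 3^N ≥ 38N^3 for all N ≥ 10.
For the base case N = 10: 3^N = 59049 and 38N^3 = 38000, so 59049 ≥ 38000.
Suppose the result is true for N = r, so 3^r ≥ 38r^3.
Then 3^(r + 1) = 3·(3^r) ≥ 3·(38r^3).
Also, for r ≥ 10 we have 3·(38r^3) ≥ 38(r+1)^3, since 3 ≥ (1 + 1/r)^3 for all r ≥ 10.
Combining, 3^(r + 1) ≥ 38(r+1)^3.
By induction, the statement is established for all N ≥ 10.
Hence the smallest such n_0 is 10.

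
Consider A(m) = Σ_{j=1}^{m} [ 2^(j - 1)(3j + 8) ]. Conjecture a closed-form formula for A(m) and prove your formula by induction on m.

A(m) = 2^m(3m + 5) - 5

We claim A(m) = 2^m(3m + 5) - 5 for all m ≥ 1.
Base step (m = 1): A(1) = 11, and the closed form gives 11. They agree.
Suppose the result is true for m = j, so A(j) = 2^j(3j + 5) - 5.
Then A(j+1) = A(j) + (2^j(3j + 11)) = (2^j(3j + 5) - 5) + (2^j(3j + 11)).
Simplifying, A(j+1) = 6·2^j·j + 16·2^j - 5 = 2^(j+1)(3(j+1) + 5) - 5,
which is the closed form with m = j+1.
By the principle of mathematical induction, the result holds for all m ≥ 1.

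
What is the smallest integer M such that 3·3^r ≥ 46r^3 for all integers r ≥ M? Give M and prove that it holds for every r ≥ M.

M = 9

At r = 8: 19683 < 23552, so the inequality fails and M ≥ 9. We prove 3·3^r ≥ 46r^3 for all r ≥ 9.
For the base case r = 9: 3·3^r = 59049 and 46r^3 = 33534, so 59049 ≥ 33534.
For the inductive step, assume it holds for an arbitrary k ≥ 9, so 3·3^k ≥ 46k^3.
Then 3·3^(k + 1) = 3·(3·3^k) ≥ 3·(46k^3).
Also, for k ≥ 9 we have 3·(46k^3) ≥ 46(k+1)^3, since 3 ≥ (1 + 1/k)^3 for all k ≥ 9.
Combining, 3·3^(k + 1) ≥ 46(k+1)^3.
This completes the induction.
Hence the smallest such M is 9.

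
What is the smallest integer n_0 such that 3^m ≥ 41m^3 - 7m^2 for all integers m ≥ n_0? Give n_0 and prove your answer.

n_0 = 10

At m = 9: 19683 < 29322, so the inequality fails and n_0 ≥ 10. We prove 3^m ≥ 41m^3 - 7m^2 for all m ≥ 10.
Base step (m = 10): 3^m = 59049 and 41m^3 - 7m^2 = 40300, so 59049 ≥ 40300.
Suppose the result is true for m = r, so 3^r ≥ 41r^3 - 7r^2.
Then 3^(r + 1) = 3·(3^r) ≥ 3·(41r^3 - 7r^2).
Also, for r ≥ 10 we have 3·(41r^3 - 7r^2) ≥ 41(r+1)^3 - 7(r+1)^2, since 3·(41r^3 - 7r^2) − (41(r+1)^3 - 7(r+1)^2) = 82r^3 - 137r^2 - 109r - 34, which is nonnegative for all r ≥ 10.
Combining, 3^(r + 1) ≥ 41(r+1)^3 - 7(r+1)^2.
Hence, by induction on m, the claim holds for every m ≥ 10.
Hence the smallest such n_0 is 10.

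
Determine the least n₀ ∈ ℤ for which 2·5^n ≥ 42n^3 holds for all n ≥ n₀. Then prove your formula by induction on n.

At n = 4: 1250 < 2688, so the inequality fails and n₀ ≥ 5. We prove 2·5^n ≥ 42n^3 for all n ≥ 5.
Base step (n = 5): 2·5^n = 6250 and 42n^3 = 5250, so 6250 ≥ 5250.
Suppose the result is true for n = m, so 2·5^m ≥ 42m^3.
Then 2·5^(m + 1) = 5·(2·5^m) ≥ 5·(42m^3).
Also, for m ≥ 5 we have 5·(42m^3) ≥ 42(m+1)^3, since 5 ≥ (1 + 1/m)^3 for all m ≥ 5.
Combining, 2·5^(m + 1) ≥ 42(m+1)^3.
By the principle of mathematical induction, the result holds for all n ≥ 5.
Hence the smallest such n₀ is 5.

n₀ = 5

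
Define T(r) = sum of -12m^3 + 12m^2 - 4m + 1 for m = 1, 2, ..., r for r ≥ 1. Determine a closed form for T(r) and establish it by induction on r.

T(r) = -r(3r^3 + 2r^2 - r - 1)

We claim T(r) = -r(3r^3 + 2r^2 - r - 1) for all r ≥ 1.
For the base case r = 1: T(1) = -3, and the closed form gives -3. They agree.
For the inductive step, assume it holds for an arbitrary m ≥ 1, so T(m) = m(-3m^3 - 2m^2 + m + 1).
Then T(m+1) = T(m) + (-12m^3 - 24m^2 - 16m - 3) = (m(-3m^3 - 2m^2 + m + 1)) + (-12m^3 - 24m^2 - 16m - 3).
Simplifying, T(m+1) = -(m + 1)(3m^3 + 11m^2 + 12m + 3) = -(m+1)(3(m+1)^3 + 2(m+1)^2 - (m+1) - 1),
which is the closed form with r = m+1.
Hence, by induction on r, the claim holds for every r ≥ 1.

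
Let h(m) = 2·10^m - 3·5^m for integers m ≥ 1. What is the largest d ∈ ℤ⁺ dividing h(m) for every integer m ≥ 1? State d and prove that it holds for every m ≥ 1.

Computing the first values: h(1) = 5 and h(2) = 125; gcd(5, 125) = 5, so d ≤ 5.
We prove 5 | 2·10^m - 3·5^m for all m ≥ 1 by induction on m.
Base case (m = 1): h(1) = 5 = 5·(1), so 5 | h(1).
Inductive step: assume the claim holds for m = p, i.e. 5 | h(p). Then
h(p+1) − 10·h(p) = (2·10^(p+1) - 3·5^(p+1)) − 10·(2·10^p - 3·5^p) = (-3)·5^p·(5 − 10) = (15)·5^p. Since 5 | h(p) by the inductive hypothesis, 5 | 10·h(p); and 5 | 15 since 15 = 5·3. Therefore 5 | h(p+1).
This completes the induction.
Therefore the largest such d is 5.

d = 5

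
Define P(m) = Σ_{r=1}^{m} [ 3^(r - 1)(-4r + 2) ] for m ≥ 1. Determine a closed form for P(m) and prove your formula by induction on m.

P(m) = 2·3^m(-m + 1) - 2

We claim P(m) = 2·3^m(-m + 1) - 2 for all m ≥ 1.
When m = 1: P(1) = -2, and the closed form gives -2. They agree.
For the inductive step, assume it holds for an arbitrary r ≥ 1, so P(r) = 2·3^r(-r + 1) - 2.
Then P(r+1) = P(r) + (3^r(-4r - 2)) = (2·3^r(-r + 1) - 2) + (3^r(-4r - 2)).
Simplifying, P(r+1) = -6·3^r·r - 2 = 2·3^(r+1)(-(r+1) + 1) - 2,
which is the closed form with m = r+1.
This completes the induction.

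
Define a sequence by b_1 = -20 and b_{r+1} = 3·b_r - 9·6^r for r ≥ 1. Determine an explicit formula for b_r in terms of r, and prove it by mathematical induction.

Computing the first terms: b_1 = -20, b_2 = -114, b_3 = -666. This suggests b_r = -2·3^(r - 1) - 3·6^r.
Base step (r = 1): the formula gives -20 = -20 = b_1.
Suppose the result is true for r = k, so b_k = -2·3^(k - 1) - 3·6^k.
Then b_{k+1} = 3·b_k - 9·6^k = 3·(-2·3^(k - 1) - 3·6^k) - 9·6^k = -2·3^k - 3·6^(k + 1) = -2·3^((k+1) - 1) - 3·6^(k+1),
which is the claimed formula at r = k+1.
By induction, the statement is established for all r ≥ 1.

b_r = -2·3^(r - 1) - 3·6^r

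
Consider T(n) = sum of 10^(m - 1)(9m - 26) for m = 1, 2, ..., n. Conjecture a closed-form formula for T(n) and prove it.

We claim T(n) = 10^n(n - 3) + 3 for all n ≥ 1.
Base case (n = 1): T(1) = -17, and the closed form gives -17. They agree.
Inductive step: suppose the statement holds for some m ≥ 1, so T(m) = 10^m(m - 3) + 3.
Then T(m+1) = T(m) + (10^m(9m - 17)) = (10^m(m - 3) + 3) + (10^m(9m - 17)).
Simplifying, T(m+1) = 10·10^m·m - 20·10^m + 3 = 10^(m+1)((m+1) - 3) + 3,
which is the closed form with n = m+1.
Hence, by induction on n, the claim holds for every n ≥ 1.

T(n) = 10^n(n - 3) + 3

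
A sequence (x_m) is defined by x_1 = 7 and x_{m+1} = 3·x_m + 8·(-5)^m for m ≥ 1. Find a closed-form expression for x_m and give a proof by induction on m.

Computing the first terms: x_1 = 7, x_2 = -19, x_3 = 143. This suggests x_m = -(-5)^m + 2·3^(m - 1).
Base step (m = 1): the formula gives 7 = 7 = x_1.
Inductive step: suppose the statement holds for some k ≥ 1, so x_k = -(-5)^k + 2·3^(k - 1).
Then x_{k+1} = 3·x_k + 8·(-5)^k = 3·(-(-5)^k + 2·3^(k - 1)) + 8·(-5)^k = -(-5)^(k + 1) + 2·3^k = -(-5)^(k+1) + 2·3^((k+1) - 1),
which is the claimed formula at m = k+1.
By the principle of mathematical induction, the result holds for all m ≥ 1.

x_m = -(-5)^m + 2·3^(m - 1)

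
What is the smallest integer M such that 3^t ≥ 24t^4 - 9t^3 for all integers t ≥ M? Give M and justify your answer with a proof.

M = 12

At t = 11: 177147 < 339405, so the inequality fails and M ≥ 12. We prove 3^t ≥ 24t^4 - 9t^3 for all t ≥ 12.
When t = 12: 3^t = 531441 and 24t^4 - 9t^3 = 482112, so 531441 ≥ 482112.
For the inductive step, assume it holds for an arbitrary r ≥ 12, so 3^r ≥ 24r^4 - 9r^3.
Then 3^(r + 1) = 3·(3^r) ≥ 3·(24r^4 - 9r^3).
Also, for r ≥ 12 we have 3·(24r^4 - 9r^3) ≥ 24(r+1)^4 - 9(r+1)^3, since 3·(24r^4 - 9r^3) − (24(r+1)^4 - 9(r+1)^3) = 48r^4 - 114r^3 - 117r^2 - 69r - 15, which is nonnegative for all r ≥ 12.
Combining, 3^(r + 1) ≥ 24(r+1)^4 - 9(r+1)^3.
By the principle of mathematical induction, the result holds for all t ≥ 12.
Hence the smallest such M is 12.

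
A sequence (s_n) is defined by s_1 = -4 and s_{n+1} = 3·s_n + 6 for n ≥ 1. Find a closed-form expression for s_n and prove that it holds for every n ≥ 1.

Computing the first terms: s_1 = -4, s_2 = -6, s_3 = -12. This suggests s_n = -3^(n - 1) - 3.
For the base case n = 1: the formula gives -4 = -4 = s_1.
Inductive step: assume the claim holds for n = r, so s_r = -3^(r - 1) - 3.
Then s_{r+1} = 3·s_r + 6 = 3·(-3^(r - 1) - 3) + 6 = -3^r - 3 = -3^((r+1) - 1) - 3,
which is the claimed formula at n = r+1.
This completes the induction.

s_n = -3^(n - 1) - 3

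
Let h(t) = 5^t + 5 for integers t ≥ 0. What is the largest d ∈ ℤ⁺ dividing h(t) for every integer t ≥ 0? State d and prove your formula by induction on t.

d = 2

Computing the first values: h(0) = 6 and h(1) = 10; gcd(6, 10) = 2, so d ≤ 2.
We prove 2 | 5^t + 5 for all t ≥ 0 by induction on t.
Base step (t = 0): h(0) = 6 = 2·(3), so 2 | h(0).
Suppose the result is true for t = r, i.e. 2 | h(r). Then
h(r+1) = 5^(r+1) + 5 = 5·(5^r + 5) - 20 = 5·h(r) - 20. The first term is divisible by 2 by the inductive hypothesis, and -20 is divisible by 2. Hence 2 | h(r+1).
By induction, the statement is established for all t ≥ 0.
Therefore the largest such d is 2.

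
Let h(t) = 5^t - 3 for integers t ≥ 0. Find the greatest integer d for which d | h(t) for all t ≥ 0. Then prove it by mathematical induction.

d = 2

Computing the first values: h(0) = -2 and h(1) = 2; gcd(-2, 2) = 2, so d ≤ 2.
We prove 2 | 5^t - 3 for all t ≥ 0 by induction on t.
For the base case t = 0: h(0) = -2 = 2·(-1), so 2 | h(0).
Inductive step: assume the claim holds for t = k, i.e. 2 | h(k). Then
h(k+1) = 5^(k+1) - 3 = 5·(5^k - 3) + 12 = 5·h(k) + 12. The first term is divisible by 2 by the inductive hypothesis, and 12 is divisible by 2. Hence 2 | h(k+1).
This completes the induction.
Therefore the largest such d is 2.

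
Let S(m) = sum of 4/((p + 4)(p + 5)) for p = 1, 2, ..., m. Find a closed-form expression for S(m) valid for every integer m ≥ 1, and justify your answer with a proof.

We claim S(m) = 4m/(5(m + 5)) for all m ≥ 1.
Base step (m = 1): S(1) = 2/15, and the closed form gives 2/15. They agree.
Inductive step: suppose the statement holds for some p ≥ 1, so S(p) = 4p/(5(p + 5)).
Then S(p+1) = S(p) + (4/((p + 5)(p + 6))) = (4p/(5(p + 5))) + (4/((p + 5)(p + 6))).
Simplifying, S(p+1) = 4(p + 1)/(5(p + 6)) = 4(p+1)/(5((p+1) + 5)),
which is the closed form with m = p+1.
This completes the induction.

S(m) = 4m/(5(m + 5))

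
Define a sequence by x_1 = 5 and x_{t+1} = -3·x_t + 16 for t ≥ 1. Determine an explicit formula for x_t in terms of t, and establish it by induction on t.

Computing the first terms: x_1 = 5, x_2 = 1, x_3 = 13. This suggests x_t = (-3)^(t - 1) + 4.
Base step (t = 1): the formula gives 5 = 5 = x_1.
Inductive step: suppose the statement holds for some m ≥ 1, so x_m = (-3)^(m - 1) + 4.
Then x_{m+1} = -3·x_m + 16 = -3·((-3)^(m - 1) + 4) + 16 = (-3)^m + 4 = (-3)^((m+1) - 1) + 4,
which is the claimed formula at t = m+1.
By induction, the statement is established for all t ≥ 1.

x_t = (-3)^(t - 1) + 4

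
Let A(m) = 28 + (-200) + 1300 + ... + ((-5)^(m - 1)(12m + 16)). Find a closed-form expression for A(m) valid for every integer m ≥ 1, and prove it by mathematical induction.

We claim A(m) = -(-5)^m(2m + 3) + 3 for all m ≥ 1.
For the base case m = 1: A(1) = 28, and the closed form gives 28. They agree.
Inductive step: suppose the statement holds for some p ≥ 1, so A(p) = -(-5)^p(2p + 3) + 3.
Then A(p+1) = A(p) + ((-5)^p(12p + 28)) = (-(-5)^p(2p + 3) + 3) + ((-5)^p(12p + 28)).
Simplifying, A(p+1) = 10(-5)^p·p + 25(-5)^p + 3 = -(-5)^(p+1)(2(p+1) + 3) + 3,
which is the closed form with m = p+1.
By induction, the statement is established for all m ≥ 1.

A(m) = -(-5)^m(2m + 3) + 3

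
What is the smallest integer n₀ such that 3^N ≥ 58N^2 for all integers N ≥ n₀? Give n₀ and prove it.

At N = 7: 2187 < 2842, so the inequality fails and n₀ ≥ 8. We prove 3^N ≥ 58N^2 for all N ≥ 8.
When N = 8: 3^N = 6561 and 58N^2 = 3712, so 6561 ≥ 3712.
For the inductive step, assume it holds for an arbitrary m ≥ 8, so 3^m ≥ 58m^2.
Then 3^(m + 1) = 3·(3^m) ≥ 3·(58m^2).
Also, for m ≥ 8 we have 3·(58m^2) ≥ 58(m+1)^2, since 3 ≥ (1 + 1/m)^2 for all m ≥ 8.
Combining, 3^(m + 1) ≥ 58(m+1)^2.
By the principle of mathematical induction, the result holds for all N ≥ 8.
Hence the smallest such n₀ is 8.

n₀ = 8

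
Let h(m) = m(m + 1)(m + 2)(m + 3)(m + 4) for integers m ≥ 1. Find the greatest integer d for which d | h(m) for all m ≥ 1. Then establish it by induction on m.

d = 120

Computing the first values: h(1) = 120 and h(2) = 720; gcd(120, 720) = 120, so d ≤ 120.
We prove 120 | m(m + 1)(m + 2)(m + 3)(m + 4) for all m ≥ 1 by induction on m.
For the base case m = 1: h(1) = 120 = 120·(1), so 120 | h(1).
For the inductive step, assume it holds for an arbitrary r ≥ 1, i.e. 120 | h(r). Then
h(r+1) − h(r) = (r+1)·(r+2)·(r+3)·(r+4)·(r+5) − r·(r+1)·(r+2)·(r+3)·(r+4) = (r+1)·(r+2)·(r+3)·(r+4)·[(r+5) − r] = 5·(r+1)·(r+2)·(r+3)·(r+4). The product of 4 consecutive integers is divisible by (4)! = 24, so h(r+1) − h(r) is divisible by 5·24 = 120. By the inductive hypothesis 120 | h(r), hence 120 | h(r+1).
Hence, by induction on m, the claim holds for every m ≥ 1.
Therefore the largest such d is 120.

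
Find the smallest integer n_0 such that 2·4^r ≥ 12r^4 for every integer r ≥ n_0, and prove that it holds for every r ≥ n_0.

n_0 = 7

At r = 6: 8192 < 15552, so the inequality fails and n_0 ≥ 7. We prove 2·4^r ≥ 12r^4 for all r ≥ 7.
Base case (r = 7): 2·4^r = 32768 and 12r^4 = 28812, so 32768 ≥ 28812.
Inductive step: suppose the statement holds for some k ≥ 7, so 2·4^k ≥ 12k^4.
Then 2·4^(k + 1) = 4·(2·4^k) ≥ 4·(12k^4).
Also, for k ≥ 7 we have 4·(12k^4) ≥ 12(k+1)^4, since 4 ≥ (1 + 1/k)^4 for all k ≥ 7.
Combining, 2·4^(k + 1) ≥ 12(k+1)^4.
By induction, the statement is established for all r ≥ 7.
Hence the smallest such n_0 is 7.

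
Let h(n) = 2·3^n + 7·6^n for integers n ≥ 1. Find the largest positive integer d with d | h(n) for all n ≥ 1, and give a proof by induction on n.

d = 6

Computing the first values: h(1) = 48 and h(2) = 270; gcd(48, 270) = 6, so d ≤ 6.
We prove 6 | 2·3^n + 7·6^n for all n ≥ 1 by induction on n.
When n = 1: h(1) = 48 = 6·(8), so 6 | h(1).
For the inductive step, assume it holds for an arbitrary m ≥ 1, i.e. 6 | h(m). Then
h(m+1) − 6·h(m) = (2·3^(m+1) + 7·6^(m+1)) − 6·(2·3^m + 7·6^m) = (2)·3^m·(3 − 6) = (-6)·3^m. Since 6 | h(m) by the inductive hypothesis, 6 | 6·h(m); and 6 | -6 since -6 = 6·-1. Therefore 6 | h(m+1).
By the principle of mathematical induction, the result holds for all n ≥ 1.
Therefore the largest such d is 6.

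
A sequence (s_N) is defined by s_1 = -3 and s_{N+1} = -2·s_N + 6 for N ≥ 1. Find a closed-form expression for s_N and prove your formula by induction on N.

s_N = -5(-2)^(N - 1) + 2

Computing the first terms: s_1 = -3, s_2 = 12, s_3 = -18. This suggests s_N = -5(-2)^(N - 1) + 2.
When N = 1: the formula gives -3 = -3 = s_1.
Inductive step: suppose the statement holds for some j ≥ 1, so s_j = -5(-2)^(j - 1) + 2.
Then s_{j+1} = -2·s_j + 6 = -2·(-5(-2)^(j - 1) + 2) + 6 = -5(-2)^j + 2 = -5(-2)^((j+1) - 1) + 2,
which is the claimed formula at N = j+1.
By induction, the statement is established for all N ≥ 1.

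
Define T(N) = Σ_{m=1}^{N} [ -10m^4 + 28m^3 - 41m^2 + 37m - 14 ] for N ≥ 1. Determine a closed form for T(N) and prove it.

T(N) = -N(N - 1)(2N^3 + 3N - 2)

We claim T(N) = -N(N - 1)(2N^3 + 3N - 2) for all N ≥ 1.
Base case (N = 1): T(1) = 0, and the closed form gives 0. They agree.
For the inductive step, assume it holds for an arbitrary m ≥ 1, so T(m) = m(-2m^4 + 2m^3 - 3m^2 + 5m - 2).
Then T(m+1) = T(m) + (m(-10m^3 - 12m^2 - 17m - 1)) = (m(-2m^4 + 2m^3 - 3m^2 + 5m - 2)) + (m(-10m^3 - 12m^2 - 17m - 1)).
Simplifying, T(m+1) = -m(m + 1)(2m^3 + 6m^2 + 9m + 3) = -(m+1)((m+1) - 1)(2(m+1)^3 + 3(m+1) - 2),
which is the closed form with N = m+1.
This completes the induction.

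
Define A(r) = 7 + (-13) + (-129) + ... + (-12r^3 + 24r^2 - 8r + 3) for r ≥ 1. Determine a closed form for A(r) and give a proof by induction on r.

We claim A(r) = -r(3r^3 - 2r^2 - 5r - 3) for all r ≥ 1.
For the base case r = 1: A(1) = 7, and the closed form gives 7. They agree.
Inductive step: assume the claim holds for r = k, so A(k) = k(-3k^3 + 2k^2 + 5k + 3).
Then A(k+1) = A(k) + (-12k^3 - 12k^2 + 4k + 7) = (k(-3k^3 + 2k^2 + 5k + 3)) + (-12k^3 - 12k^2 + 4k + 7).
Simplifying, A(k+1) = -(k + 1)(3k^3 + 7k^2 - 7) = -(k+1)(3(k+1)^3 - 2(k+1)^2 - 5(k+1) - 3),
which is the closed form with r = k+1.
Hence, by induction on r, the claim holds for every r ≥ 1.

A(r) = -r(3r^3 - 2r^2 - 5r - 3)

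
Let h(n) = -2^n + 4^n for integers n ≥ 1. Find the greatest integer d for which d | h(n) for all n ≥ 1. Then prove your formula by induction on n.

d = 2

Computing the first values: h(1) = 2 and h(2) = 12; gcd(2, 12) = 2, so d ≤ 2.
We prove 2 | -2^n + 4^n for all n ≥ 1 by induction on n.
When n = 1: h(1) = 2 = 2·(1), so 2 | h(1).
Suppose the result is true for n = k, i.e. 2 | h(k). Then
4^{k+1} − 2^{k+1} = 4·4^k − 2·2^k = 4·(4^k − 2^k) + (2)·2^k. The first term is divisible by 2 by the inductive hypothesis, and the second term (2)·2^k is divisible by 2 since 2 | 2. Hence 2 | h(k+1).
By the principle of mathematical induction, the result holds for all n ≥ 1.
Therefore the largest such d is 2.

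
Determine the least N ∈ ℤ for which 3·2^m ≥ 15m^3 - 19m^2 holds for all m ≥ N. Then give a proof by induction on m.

N = 14

At m = 13: 24576 < 29744, so the inequality fails and N ≥ 14. We prove 3·2^m ≥ 15m^3 - 19m^2 for all m ≥ 14.
Base case (m = 14): 3·2^m = 49152 and 15m^3 - 19m^2 = 37436, so 49152 ≥ 37436.
Inductive step: suppose the statement holds for some k ≥ 14, so 3·2^k ≥ 15k^3 - 19k^2.
Then 3·2^(k + 1) = 2·(3·2^k) ≥ 2·(15k^3 - 19k^2).
Also, for k ≥ 14 we have 2·(15k^3 - 19k^2) ≥ 15(k+1)^3 - 19(k+1)^2, since 2·(15k^3 - 19k^2) − (15(k+1)^3 - 19(k+1)^2) = 15k^3 - 64k^2 - 7k + 4, which is nonnegative for all k ≥ 14.
Combining, 3·2^(k + 1) ≥ 15(k+1)^3 - 19(k+1)^2.
Hence, by induction on m, the claim holds for every m ≥ 14.
Hence the smallest such N is 14.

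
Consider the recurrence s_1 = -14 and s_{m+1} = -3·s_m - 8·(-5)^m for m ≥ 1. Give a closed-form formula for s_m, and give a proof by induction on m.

Computing the first terms: s_1 = -14, s_2 = 82, s_3 = -446. This suggests s_m = -2(-3)^m + 4(-5)^m.
When m = 1: the formula gives -14 = -14 = s_1.
Inductive step: assume the claim holds for m = j, so s_j = -2(-3)^j + 4(-5)^j.
Then s_{j+1} = -3·s_j - 8·(-5)^j = -3·(-2(-3)^j + 4(-5)^j) - 8·(-5)^j = -2(-3)^(j + 1) + 4(-5)^(j + 1),
which is the claimed formula at m = j+1.
By induction, the statement is established for all m ≥ 1.

s_m = -2(-3)^m + 4(-5)^m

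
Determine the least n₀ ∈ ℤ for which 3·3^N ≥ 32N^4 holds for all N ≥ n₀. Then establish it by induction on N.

n₀ = 11

At N = 10: 177147 < 320000, so the inequality fails and n₀ ≥ 11. We prove 3·3^N ≥ 32N^4 for all N ≥ 11.
Base step (N = 11): 3·3^N = 531441 and 32N^4 = 468512, so 531441 ≥ 468512.
Inductive step: suppose the statement holds for some j ≥ 11, so 3·3^j ≥ 32j^4.
Then 3·3^(j + 1) = 3·(3·3^j) ≥ 3·(32j^4).
Also, for j ≥ 11 we have 3·(32j^4) ≥ 32(j+1)^4, since 3 ≥ (1 + 1/j)^4 for all j ≥ 11.
Combining, 3·3^(j + 1) ≥ 32(j+1)^4.
This completes the induction.
Hence the smallest such n₀ is 11.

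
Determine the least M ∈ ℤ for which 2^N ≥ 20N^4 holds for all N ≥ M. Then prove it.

At N = 22: 4194304 < 4685120, so the inequality fails and M ≥ 23. We prove 2^N ≥ 20N^4 for all N ≥ 23.
For the base case N = 23: 2^N = 8388608 and 20N^4 = 5596820, so 8388608 ≥ 5596820.
Inductive step: assume the claim holds for N = r, so 2^r ≥ 20r^4.
Then 2^(r + 1) = 2·(2^r) ≥ 2·(20r^4).
Also, for r ≥ 23 we have 2·(20r^4) ≥ 20(r+1)^4, since 2 ≥ (1 + 1/r)^4 for all r ≥ 23.
Combining, 2^(r + 1) ≥ 20(r+1)^4.
By the principle of mathematical induction, the result holds for all N ≥ 23.
Hence the smallest such M is 23.

M = 23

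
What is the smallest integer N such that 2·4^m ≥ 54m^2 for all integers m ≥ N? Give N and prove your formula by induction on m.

At m = 4: 512 < 864, so the inequality fails and N ≥ 5. We prove 2·4^m ≥ 54m^2 for all m ≥ 5.
For the base case m = 5: 2·4^m = 2048 and 54m^2 = 1350, so 2048 ≥ 1350.
Inductive step: assume the claim holds for m = k, so 2·4^k ≥ 54k^2.
Then 2·4^(k + 1) = 4·(2·4^k) ≥ 4·(54k^2).
Also, for k ≥ 5 we have 4·(54k^2) ≥ 54(k+1)^2, since 4 ≥ (1 + 1/k)^2 for all k ≥ 5.
Combining, 2·4^(k + 1) ≥ 54(k+1)^2.
This completes the induction.
Hence the smallest such N is 5.

N = 5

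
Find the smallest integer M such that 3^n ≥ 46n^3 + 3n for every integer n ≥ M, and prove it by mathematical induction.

At n = 9: 19683 < 33561, so the inequality fails and M ≥ 10. We prove 3^n ≥ 46n^3 + 3n for all n ≥ 10.
For the base case n = 10: 3^n = 59049 and 46n^3 + 3n = 46030, so 59049 ≥ 46030.
Inductive step: suppose the statement holds for some j ≥ 10, so 3^j ≥ 46j^3 + 3j.
Then 3^(j + 1) = 3·(3^j) ≥ 3·(46j^3 + 3j).
Also, for j ≥ 10 we have 3·(46j^3 + 3j) ≥ 46(j+1)^3 + 3(j+1), since 3·(46j^3 + 3j) − (46(j+1)^3 + 3(j+1)) = 92j^3 - 138j^2 - 132j - 49, which is nonnegative for all j ≥ 10.
Combining, 3^(j + 1) ≥ 46(j+1)^3 + 3(j+1).
By the principle of mathematical induction, the result holds for all n ≥ 10.
Hence the smallest such M is 10.

M = 10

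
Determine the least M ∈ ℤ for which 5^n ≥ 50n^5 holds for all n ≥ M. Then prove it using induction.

M = 10

At n = 9: 1953125 < 2952450, so the inequality fails and M ≥ 10. We prove 5^n ≥ 50n^5 for all n ≥ 10.
Base step (n = 10): 5^n = 9765625 and 50n^5 = 5000000, so 9765625 ≥ 5000000.
Inductive step: suppose the statement holds for some m ≥ 10, so 5^m ≥ 50m^5.
Then 5^(m + 1) = 5·(5^m) ≥ 5·(50m^5).
Also, for m ≥ 10 we have 5·(50m^5) ≥ 50(m+1)^5, since 5 ≥ (1 + 1/m)^5 for all m ≥ 10.
Combining, 5^(m + 1) ≥ 50(m+1)^5.
This completes the induction.
Hence the smallest such M is 10.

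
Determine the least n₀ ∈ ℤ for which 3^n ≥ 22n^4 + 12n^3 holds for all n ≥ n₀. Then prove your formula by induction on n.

At n = 11: 177147 < 338074, so the inequality fails and n₀ ≥ 12. We prove 3^n ≥ 22n^4 + 12n^3 for all n ≥ 12.
When n = 12: 3^n = 531441 and 22n^4 + 12n^3 = 476928, so 531441 ≥ 476928.
Inductive step: assume the claim holds for n = j, so 3^j ≥ 22j^4 + 12j^3.
Then 3^(j + 1) = 3·(3^j) ≥ 3·(22j^4 + 12j^3).
Also, for j ≥ 12 we have 3·(22j^4 + 12j^3) ≥ 22(j+1)^4 + 12(j+1)^3, since 3·(22j^4 + 12j^3) − (22(j+1)^4 + 12(j+1)^3) = 44j^4 - 64j^3 - 168j^2 - 124j - 34, which is nonnegative for all j ≥ 12.
Combining, 3^(j + 1) ≥ 22(j+1)^4 + 12(j+1)^3.
By the principle of mathematical induction, the result holds for all n ≥ 12.
Hence the smallest such n₀ is 12.

n₀ = 12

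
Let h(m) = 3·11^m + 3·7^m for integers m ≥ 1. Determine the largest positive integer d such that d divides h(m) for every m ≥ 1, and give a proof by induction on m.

Computing the first values: h(1) = 54 and h(2) = 510; gcd(54, 510) = 6, so d ≤ 6.
We prove 6 | 3·11^m + 3·7^m for all m ≥ 1 by induction on m.
When m = 1: h(1) = 54 = 6·(9), so 6 | h(1).
Inductive step: assume the claim holds for m = k, i.e. 6 | h(k). Then
h(k+1) − 11·h(k) = (3·11^(k+1) + 3·7^(k+1)) − 11·(3·11^k + 3·7^k) = (3)·7^k·(7 − 11) = (-12)·7^k. Since 6 | h(k) by the inductive hypothesis, 6 | 11·h(k); and 6 | -12 since -12 = 6·-2. Therefore 6 | h(k+1).
By induction, the statement is established for all m ≥ 1.
Therefore the largest such d is 6.

d = 6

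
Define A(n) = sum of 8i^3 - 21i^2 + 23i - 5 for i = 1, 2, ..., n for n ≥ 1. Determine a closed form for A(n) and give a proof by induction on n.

We claim A(n) = n(2n^3 - 3n^2 + 3n + 3) for all n ≥ 1.
For the base case n = 1: A(1) = 5, and the closed form gives 5. They agree.
For the inductive step, assume it holds for an arbitrary i ≥ 1, so A(i) = i(2i^3 - 3i^2 + 3i + 3).
Then A(i+1) = A(i) + (8i^3 + 3i^2 + 5i + 5) = (i(2i^3 - 3i^2 + 3i + 3)) + (8i^3 + 3i^2 + 5i + 5).
Simplifying, A(i+1) = (i + 1)(2i^3 + 3i^2 + 3i + 5) = (i+1)(2(i+1)^3 - 3(i+1)^2 + 3(i+1) + 3),
which is the closed form with n = i+1.
By the principle of mathematical induction, the result holds for all n ≥ 1.

A(n) = n(2n^3 - 3n^2 + 3n + 3)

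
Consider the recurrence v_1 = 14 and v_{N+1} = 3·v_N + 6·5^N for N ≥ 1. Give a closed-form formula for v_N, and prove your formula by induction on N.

Computing the first terms: v_1 = 14, v_2 = 72, v_3 = 366. This suggests v_N = -3^(N - 1) + 3·5^N.
Base step (N = 1): the formula gives 14 = 14 = v_1.
Inductive step: assume the claim holds for N = j, so v_j = -3^(j - 1) + 3·5^j.
Then v_{j+1} = 3·v_j + 6·5^j = 3·(-3^(j - 1) + 3·5^j) + 6·5^j = -3^j + 3·5^(j + 1) = -3^((j+1) - 1) + 3·5^(j+1),
which is the claimed formula at N = j+1.
By the principle of mathematical induction, the result holds for all N ≥ 1.

v_N = -3^(N - 1) + 3·5^N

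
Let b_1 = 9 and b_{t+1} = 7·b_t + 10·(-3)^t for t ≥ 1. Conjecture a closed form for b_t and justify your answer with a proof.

b_t = -(-3)^t + 6·7^(t - 1)

Computing the first terms: b_1 = 9, b_2 = 33, b_3 = 321. This suggests b_t = -(-3)^t + 6·7^(t - 1).
When t = 1: the formula gives 9 = 9 = b_1.
Inductive step: suppose the statement holds for some i ≥ 1, so b_i = -(-3)^i + 6·7^(i - 1).
Then b_{i+1} = 7·b_i + 10·(-3)^i = 7·(-(-3)^i + 6·7^(i - 1)) + 10·(-3)^i = -(-3)^(i + 1) + 6·7^i = -(-3)^(i+1) + 6·7^((i+1) - 1),
which is the claimed formula at t = i+1.
By induction, the statement is established for all t ≥ 1.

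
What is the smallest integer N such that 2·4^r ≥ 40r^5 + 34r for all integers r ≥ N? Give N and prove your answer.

At r = 10: 2097152 < 4000340, so the inequality fails and N ≥ 11. We prove 2·4^r ≥ 40r^5 + 34r for all r ≥ 11.
Base case (r = 11): 2·4^r = 8388608 and 40r^5 + 34r = 6442414, so 8388608 ≥ 6442414.
Suppose the result is true for r = p, so 2·4^p ≥ 40p^5 + 34p.
Then 2·4^(p + 1) = 4·(2·4^p) ≥ 4·(40p^5 + 34p).
Also, for p ≥ 11 we have 4·(40p^5 + 34p) ≥ 40(p+1)^5 + 34(p+1), since 4·(40p^5 + 34p) − (40(p+1)^5 + 34(p+1)) = 120p^5 - 200p^4 - 400p^3 - 400p^2 - 98p - 74, which is nonnegative for all p ≥ 11.
Combining, 2·4^(p + 1) ≥ 40(p+1)^5 + 34(p+1).
This completes the induction.
Hence the smallest such N is 11.

N = 11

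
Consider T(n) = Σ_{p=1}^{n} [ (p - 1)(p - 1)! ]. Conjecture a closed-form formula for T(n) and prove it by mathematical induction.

We claim T(n) = n! - 1 for all n ≥ 1.
When n = 1: T(1) = 0, and the closed form gives 0. They agree.
For the inductive step, assume it holds for an arbitrary p ≥ 1, so T(p) = p! - 1.
Then T(p+1) = T(p) + (p·p!) = (p! - 1) + (p·p!).
Simplifying, T(p+1) = (p+1)! - 1,
which is the closed form with n = p+1.
Hence, by induction on n, the claim holds for every n ≥ 1.

T(n) = n! - 1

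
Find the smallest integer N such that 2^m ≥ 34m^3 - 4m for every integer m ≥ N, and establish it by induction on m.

N = 18

At m = 17: 131072 < 166974, so the inequality fails and N ≥ 18. We prove 2^m ≥ 34m^3 - 4m for all m ≥ 18.
Base case (m = 18): 2^m = 262144 and 34m^3 - 4m = 198216, so 262144 ≥ 198216.
Inductive step: suppose the statement holds for some k ≥ 18, so 2^k ≥ 34k^3 - 4k.
Then 2^(k + 1) = 2·(2^k) ≥ 2·(34k^3 - 4k).
Also, for k ≥ 18 we have 2·(34k^3 - 4k) ≥ 34(k+1)^3 - 4(k+1), since 2·(34k^3 - 4k) − (34(k+1)^3 - 4(k+1)) = 34k^3 - 102k^2 - 106k - 30, which is nonnegative for all k ≥ 18.
Combining, 2^(k + 1) ≥ 34(k+1)^3 - 4(k+1).
This completes the induction.
Hence the smallest such N is 18.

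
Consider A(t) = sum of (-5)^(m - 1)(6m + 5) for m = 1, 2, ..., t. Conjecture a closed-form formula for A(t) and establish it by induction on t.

A(t) = -(-5)^t(t + 1) + 1

We claim A(t) = -(-5)^t(t + 1) + 1 for all t ≥ 1.
When t = 1: A(1) = 11, and the closed form gives 11. They agree.
Suppose the result is true for t = m, so A(m) = -(-5)^m(m + 1) + 1.
Then A(m+1) = A(m) + ((-5)^m(6m + 11)) = (-(-5)^m(m + 1) + 1) + ((-5)^m(6m + 11)).
Simplifying, A(m+1) = 5(-5)^m·m + 10(-5)^m + 1 = -(-5)^(m+1)((m+1) + 1) + 1,
which is the closed form with t = m+1.
By induction, the statement is established for all t ≥ 1.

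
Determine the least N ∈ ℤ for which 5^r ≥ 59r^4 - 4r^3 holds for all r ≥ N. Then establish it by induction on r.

At r = 7: 78125 < 140287, so the inequality fails and N ≥ 8. We prove 5^r ≥ 59r^4 - 4r^3 for all r ≥ 8.
For the base case r = 8: 5^r = 390625 and 59r^4 - 4r^3 = 239616, so 390625 ≥ 239616.
Inductive step: assume the claim holds for r = p, so 5^p ≥ 59p^4 - 4p^3.
Then 5^(p + 1) = 5·(5^p) ≥ 5·(59p^4 - 4p^3).
Also, for p ≥ 8 we have 5·(59p^4 - 4p^3) ≥ 59(p+1)^4 - 4(p+1)^3, since 5·(59p^4 - 4p^3) − (59(p+1)^4 - 4(p+1)^3) = 236p^4 - 252p^3 - 342p^2 - 224p - 55, which is nonnegative for all p ≥ 8.
Combining, 5^(p + 1) ≥ 59(p+1)^4 - 4(p+1)^3.
By induction, the statement is established for all r ≥ 8.
Hence the smallest such N is 8.

N = 8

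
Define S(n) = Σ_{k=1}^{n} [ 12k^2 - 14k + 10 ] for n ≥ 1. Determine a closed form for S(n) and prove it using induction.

S(n) = n(4n^2 - n + 5)

We claim S(n) = n(4n^2 - n + 5) for all n ≥ 1.
For the base case n = 1: S(1) = 8, and the closed form gives 8. They agree.
For the inductive step, assume it holds for an arbitrary k ≥ 1, so S(k) = k(4k^2 - k + 5).
Then S(k+1) = S(k) + (12k^2 + 10k + 8) = (k(4k^2 - k + 5)) + (12k^2 + 10k + 8).
Simplifying, S(k+1) = (k + 1)(4k^2 + 7k + 8) = (k+1)(4(k+1)^2 - (k+1) + 5),
which is the closed form with n = k+1.
By induction, the statement is established for all n ≥ 1.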